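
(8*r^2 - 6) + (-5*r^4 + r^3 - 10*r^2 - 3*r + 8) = -5*r^4 + r^3 - 2*r^2 - 3*r + 2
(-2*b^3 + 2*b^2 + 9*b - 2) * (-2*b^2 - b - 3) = 4*b^5 - 2*b^4 - 14*b^3 - 11*b^2 - 25*b + 6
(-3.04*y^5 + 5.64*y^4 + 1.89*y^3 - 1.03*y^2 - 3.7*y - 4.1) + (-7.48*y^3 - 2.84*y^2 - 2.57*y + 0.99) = -3.04*y^5 + 5.64*y^4 - 5.59*y^3 - 3.87*y^2 - 6.27*y - 3.11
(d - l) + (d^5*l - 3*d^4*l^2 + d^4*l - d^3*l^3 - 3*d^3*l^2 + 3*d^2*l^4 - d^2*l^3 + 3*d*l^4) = d^5*l - 3*d^4*l^2 + d^4*l - d^3*l^3 - 3*d^3*l^2 + 3*d^2*l^4 - d^2*l^3 + 3*d*l^4 + d - l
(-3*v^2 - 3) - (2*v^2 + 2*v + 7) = -5*v^2 - 2*v - 10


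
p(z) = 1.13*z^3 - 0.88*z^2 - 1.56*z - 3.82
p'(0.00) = -1.56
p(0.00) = -3.82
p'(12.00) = 465.48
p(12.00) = 1803.38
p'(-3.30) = 41.17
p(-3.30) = -48.86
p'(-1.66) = 10.70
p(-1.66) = -8.82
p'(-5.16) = 97.78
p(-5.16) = -174.45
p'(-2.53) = 24.59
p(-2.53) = -23.81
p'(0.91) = -0.35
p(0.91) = -5.12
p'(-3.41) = 43.86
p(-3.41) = -53.54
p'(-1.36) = 7.10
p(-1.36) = -6.17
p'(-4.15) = 64.13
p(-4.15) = -93.27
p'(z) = 3.39*z^2 - 1.76*z - 1.56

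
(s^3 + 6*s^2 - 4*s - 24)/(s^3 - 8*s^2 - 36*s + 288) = (s^2 - 4)/(s^2 - 14*s + 48)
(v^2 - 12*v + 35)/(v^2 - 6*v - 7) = (v - 5)/(v + 1)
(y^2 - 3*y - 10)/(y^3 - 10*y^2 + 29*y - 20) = (y + 2)/(y^2 - 5*y + 4)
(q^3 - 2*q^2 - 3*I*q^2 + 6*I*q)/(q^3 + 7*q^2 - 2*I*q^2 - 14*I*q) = (q^2 - q*(2 + 3*I) + 6*I)/(q^2 + q*(7 - 2*I) - 14*I)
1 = 1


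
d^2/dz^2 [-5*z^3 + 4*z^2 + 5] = 8 - 30*z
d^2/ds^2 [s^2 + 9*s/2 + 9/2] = 2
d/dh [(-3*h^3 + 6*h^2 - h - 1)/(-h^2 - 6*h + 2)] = (3*h^4 + 36*h^3 - 55*h^2 + 22*h - 8)/(h^4 + 12*h^3 + 32*h^2 - 24*h + 4)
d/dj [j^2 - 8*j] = 2*j - 8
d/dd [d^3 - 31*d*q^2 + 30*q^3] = 3*d^2 - 31*q^2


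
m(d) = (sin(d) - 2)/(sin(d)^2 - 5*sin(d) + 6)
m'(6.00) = -0.09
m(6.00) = -0.30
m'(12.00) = -0.07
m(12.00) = -0.28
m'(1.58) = 0.00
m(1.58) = -0.50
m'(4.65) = 0.00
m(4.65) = -0.25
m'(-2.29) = 0.05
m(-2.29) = -0.27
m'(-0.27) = -0.09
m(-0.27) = -0.31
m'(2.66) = 0.14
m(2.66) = -0.39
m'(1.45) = -0.03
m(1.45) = -0.50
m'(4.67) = 0.00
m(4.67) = -0.25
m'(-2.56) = 0.07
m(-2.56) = -0.28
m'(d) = (-2*sin(d)*cos(d) + 5*cos(d))*(sin(d) - 2)/(sin(d)^2 - 5*sin(d) + 6)^2 + cos(d)/(sin(d)^2 - 5*sin(d) + 6) = -cos(d)/(sin(d) - 3)^2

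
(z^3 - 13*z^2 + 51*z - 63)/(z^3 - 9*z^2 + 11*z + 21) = (z - 3)/(z + 1)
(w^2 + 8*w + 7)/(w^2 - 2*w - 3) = (w + 7)/(w - 3)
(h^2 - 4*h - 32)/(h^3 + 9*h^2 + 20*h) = (h - 8)/(h*(h + 5))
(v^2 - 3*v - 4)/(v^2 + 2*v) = (v^2 - 3*v - 4)/(v*(v + 2))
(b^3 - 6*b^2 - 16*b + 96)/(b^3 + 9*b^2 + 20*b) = (b^2 - 10*b + 24)/(b*(b + 5))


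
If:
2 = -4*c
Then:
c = -1/2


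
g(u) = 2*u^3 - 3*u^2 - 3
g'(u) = 6*u^2 - 6*u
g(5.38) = 221.61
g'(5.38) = 141.39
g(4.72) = 140.47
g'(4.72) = 105.35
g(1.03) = -4.00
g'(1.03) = 0.19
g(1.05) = -3.99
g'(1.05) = 0.32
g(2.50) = 9.50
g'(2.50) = 22.50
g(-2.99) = -83.28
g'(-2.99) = 71.58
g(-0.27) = -3.26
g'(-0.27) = 2.06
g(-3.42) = -118.09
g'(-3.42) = 90.70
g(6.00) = 321.00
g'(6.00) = 180.00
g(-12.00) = -3891.00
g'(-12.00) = 936.00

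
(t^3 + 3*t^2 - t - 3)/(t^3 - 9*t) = (t^2 - 1)/(t*(t - 3))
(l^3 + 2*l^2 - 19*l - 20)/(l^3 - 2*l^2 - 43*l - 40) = (l - 4)/(l - 8)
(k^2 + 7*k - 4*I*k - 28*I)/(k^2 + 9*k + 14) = (k - 4*I)/(k + 2)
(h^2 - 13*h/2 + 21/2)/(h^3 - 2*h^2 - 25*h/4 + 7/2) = 2*(h - 3)/(2*h^2 + 3*h - 2)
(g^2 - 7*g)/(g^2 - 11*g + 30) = g*(g - 7)/(g^2 - 11*g + 30)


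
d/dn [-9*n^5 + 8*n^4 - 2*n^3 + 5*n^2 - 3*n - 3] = -45*n^4 + 32*n^3 - 6*n^2 + 10*n - 3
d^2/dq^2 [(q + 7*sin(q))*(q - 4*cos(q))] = -7*q*sin(q) + 4*q*cos(q) + 8*sin(q) + 56*sin(2*q) + 14*cos(q) + 2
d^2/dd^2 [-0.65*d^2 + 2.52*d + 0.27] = -1.30000000000000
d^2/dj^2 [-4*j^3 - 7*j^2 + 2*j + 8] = -24*j - 14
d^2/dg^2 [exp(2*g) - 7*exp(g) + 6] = (4*exp(g) - 7)*exp(g)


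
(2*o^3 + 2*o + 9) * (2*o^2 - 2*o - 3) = 4*o^5 - 4*o^4 - 2*o^3 + 14*o^2 - 24*o - 27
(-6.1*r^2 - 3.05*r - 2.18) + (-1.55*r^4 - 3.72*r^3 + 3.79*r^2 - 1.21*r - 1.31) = -1.55*r^4 - 3.72*r^3 - 2.31*r^2 - 4.26*r - 3.49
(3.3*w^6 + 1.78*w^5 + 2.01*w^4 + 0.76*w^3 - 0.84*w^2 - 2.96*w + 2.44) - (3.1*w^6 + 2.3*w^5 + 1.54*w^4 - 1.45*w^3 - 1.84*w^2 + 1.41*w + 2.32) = 0.2*w^6 - 0.52*w^5 + 0.47*w^4 + 2.21*w^3 + 1.0*w^2 - 4.37*w + 0.12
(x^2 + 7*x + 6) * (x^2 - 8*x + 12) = x^4 - x^3 - 38*x^2 + 36*x + 72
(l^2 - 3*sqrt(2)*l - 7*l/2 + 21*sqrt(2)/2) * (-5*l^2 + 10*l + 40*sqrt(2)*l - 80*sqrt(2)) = -5*l^4 + 55*l^3/2 + 55*sqrt(2)*l^3 - 605*sqrt(2)*l^2/2 - 275*l^2 + 385*sqrt(2)*l + 1320*l - 1680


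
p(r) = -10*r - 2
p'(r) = -10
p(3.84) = -40.40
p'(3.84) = -10.00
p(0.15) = -3.50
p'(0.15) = -10.00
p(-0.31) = 1.10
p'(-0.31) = -10.00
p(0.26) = -4.60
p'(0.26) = -10.00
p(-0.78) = 5.80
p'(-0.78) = -10.00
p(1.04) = -12.40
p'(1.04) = -10.00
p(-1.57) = 13.70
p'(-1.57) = -10.00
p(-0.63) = 4.30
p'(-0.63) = -10.00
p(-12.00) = 118.00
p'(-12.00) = -10.00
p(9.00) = -92.00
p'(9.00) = -10.00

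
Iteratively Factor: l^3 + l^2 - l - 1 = (l + 1)*(l^2 - 1) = (l - 1)*(l + 1)*(l + 1)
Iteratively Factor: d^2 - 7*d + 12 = (d - 4)*(d - 3)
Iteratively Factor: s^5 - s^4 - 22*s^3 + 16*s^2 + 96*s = (s + 2)*(s^4 - 3*s^3 - 16*s^2 + 48*s) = s*(s + 2)*(s^3 - 3*s^2 - 16*s + 48) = s*(s + 2)*(s + 4)*(s^2 - 7*s + 12) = s*(s - 4)*(s + 2)*(s + 4)*(s - 3)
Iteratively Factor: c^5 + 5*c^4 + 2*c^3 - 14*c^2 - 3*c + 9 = (c + 3)*(c^4 + 2*c^3 - 4*c^2 - 2*c + 3) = (c - 1)*(c + 3)*(c^3 + 3*c^2 - c - 3) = (c - 1)*(c + 1)*(c + 3)*(c^2 + 2*c - 3) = (c - 1)^2*(c + 1)*(c + 3)*(c + 3)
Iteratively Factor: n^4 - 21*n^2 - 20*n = (n + 4)*(n^3 - 4*n^2 - 5*n) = (n - 5)*(n + 4)*(n^2 + n) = n*(n - 5)*(n + 4)*(n + 1)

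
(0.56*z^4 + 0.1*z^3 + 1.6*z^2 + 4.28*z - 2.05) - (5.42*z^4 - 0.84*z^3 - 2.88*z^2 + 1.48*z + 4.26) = -4.86*z^4 + 0.94*z^3 + 4.48*z^2 + 2.8*z - 6.31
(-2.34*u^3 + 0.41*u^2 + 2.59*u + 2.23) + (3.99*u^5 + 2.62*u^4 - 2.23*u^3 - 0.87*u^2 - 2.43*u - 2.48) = 3.99*u^5 + 2.62*u^4 - 4.57*u^3 - 0.46*u^2 + 0.16*u - 0.25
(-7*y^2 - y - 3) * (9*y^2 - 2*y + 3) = -63*y^4 + 5*y^3 - 46*y^2 + 3*y - 9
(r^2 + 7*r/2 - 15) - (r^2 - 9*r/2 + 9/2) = 8*r - 39/2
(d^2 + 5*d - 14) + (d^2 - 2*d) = 2*d^2 + 3*d - 14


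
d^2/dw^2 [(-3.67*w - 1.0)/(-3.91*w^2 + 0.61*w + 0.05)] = ((-86.0982*w - 3.3426)*(-3.91*w^2 + 0.61*w + 0.05) - (3.67*w + 1.0)*(7.82*w - 0.61)*(15.64*w - 1.22))/(-3.91*w^2 + 0.61*w + 0.05)^3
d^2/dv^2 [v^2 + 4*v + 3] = 2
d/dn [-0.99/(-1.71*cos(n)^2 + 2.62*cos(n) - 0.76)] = (3.3858*cos(n) - 2.5938)*sin(n)/(1.71*cos(n)^2 - 2.62*cos(n) + 0.76)^2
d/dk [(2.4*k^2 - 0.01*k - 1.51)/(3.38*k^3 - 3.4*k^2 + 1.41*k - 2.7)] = (-8.112*k^4 + 0.0676000000000023*k^3 + 18.6614*k^2 - 23.228*k + 2.1561)/(11.4244*k^6 - 22.984*k^5 + 21.0916*k^4 - 27.84*k^3 + 20.3481*k^2 - 7.614*k + 7.29)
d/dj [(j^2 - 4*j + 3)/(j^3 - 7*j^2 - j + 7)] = (-j^2 + 6*j - 25)/(j^4 - 12*j^3 + 22*j^2 + 84*j + 49)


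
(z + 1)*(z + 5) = z^2 + 6*z + 5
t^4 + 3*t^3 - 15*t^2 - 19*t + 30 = (t - 3)*(t - 1)*(t + 2)*(t + 5)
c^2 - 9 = (c - 3)*(c + 3)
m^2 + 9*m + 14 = (m + 2)*(m + 7)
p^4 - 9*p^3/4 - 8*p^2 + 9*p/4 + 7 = (p - 4)*(p - 1)*(p + 1)*(p + 7/4)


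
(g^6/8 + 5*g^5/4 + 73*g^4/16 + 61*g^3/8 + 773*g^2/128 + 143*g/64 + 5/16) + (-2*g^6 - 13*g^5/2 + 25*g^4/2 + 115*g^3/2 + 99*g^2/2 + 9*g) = -15*g^6/8 - 21*g^5/4 + 273*g^4/16 + 521*g^3/8 + 7109*g^2/128 + 719*g/64 + 5/16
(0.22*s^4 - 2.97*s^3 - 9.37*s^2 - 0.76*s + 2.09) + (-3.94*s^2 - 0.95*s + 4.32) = 0.22*s^4 - 2.97*s^3 - 13.31*s^2 - 1.71*s + 6.41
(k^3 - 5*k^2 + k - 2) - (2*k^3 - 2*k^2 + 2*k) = -k^3 - 3*k^2 - k - 2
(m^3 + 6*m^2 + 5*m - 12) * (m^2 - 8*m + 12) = m^5 - 2*m^4 - 31*m^3 + 20*m^2 + 156*m - 144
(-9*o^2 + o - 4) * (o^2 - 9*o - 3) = -9*o^4 + 82*o^3 + 14*o^2 + 33*o + 12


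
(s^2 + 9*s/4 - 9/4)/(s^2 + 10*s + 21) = (s - 3/4)/(s + 7)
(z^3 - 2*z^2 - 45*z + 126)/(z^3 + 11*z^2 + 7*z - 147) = (z - 6)/(z + 7)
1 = 1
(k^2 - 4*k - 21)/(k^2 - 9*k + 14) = (k + 3)/(k - 2)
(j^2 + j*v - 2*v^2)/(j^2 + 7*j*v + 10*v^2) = (j - v)/(j + 5*v)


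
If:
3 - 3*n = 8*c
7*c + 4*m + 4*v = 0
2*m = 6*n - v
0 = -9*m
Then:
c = 8/19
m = 0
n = -7/57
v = -14/19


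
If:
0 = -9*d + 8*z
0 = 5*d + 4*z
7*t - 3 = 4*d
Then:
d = 0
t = 3/7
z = 0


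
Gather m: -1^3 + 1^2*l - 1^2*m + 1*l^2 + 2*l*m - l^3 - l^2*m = -l^3 + l^2 + l + m*(-l^2 + 2*l - 1) - 1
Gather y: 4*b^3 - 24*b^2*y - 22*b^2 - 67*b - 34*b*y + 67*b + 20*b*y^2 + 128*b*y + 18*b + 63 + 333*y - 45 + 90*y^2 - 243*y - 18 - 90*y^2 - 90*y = 4*b^3 - 22*b^2 + 20*b*y^2 + 18*b + y*(-24*b^2 + 94*b)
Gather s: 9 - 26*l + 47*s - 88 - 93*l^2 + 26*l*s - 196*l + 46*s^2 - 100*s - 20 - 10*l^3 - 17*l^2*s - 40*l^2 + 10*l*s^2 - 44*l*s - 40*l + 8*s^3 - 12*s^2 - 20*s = -10*l^3 - 133*l^2 - 262*l + 8*s^3 + s^2*(10*l + 34) + s*(-17*l^2 - 18*l - 73) - 99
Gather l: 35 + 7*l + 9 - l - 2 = 6*l + 42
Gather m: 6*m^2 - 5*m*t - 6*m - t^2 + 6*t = 6*m^2 + m*(-5*t - 6) - t^2 + 6*t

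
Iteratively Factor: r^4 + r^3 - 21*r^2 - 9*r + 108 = (r + 4)*(r^3 - 3*r^2 - 9*r + 27) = (r - 3)*(r + 4)*(r^2 - 9) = (r - 3)^2*(r + 4)*(r + 3)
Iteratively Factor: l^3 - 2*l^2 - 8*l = (l - 4)*(l^2 + 2*l) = (l - 4)*(l + 2)*(l)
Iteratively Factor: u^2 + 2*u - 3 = (u - 1)*(u + 3)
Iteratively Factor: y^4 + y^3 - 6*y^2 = (y + 3)*(y^3 - 2*y^2) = y*(y + 3)*(y^2 - 2*y) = y^2*(y + 3)*(y - 2)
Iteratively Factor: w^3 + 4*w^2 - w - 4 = (w + 1)*(w^2 + 3*w - 4) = (w - 1)*(w + 1)*(w + 4)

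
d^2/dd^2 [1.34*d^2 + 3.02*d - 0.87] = 2.68000000000000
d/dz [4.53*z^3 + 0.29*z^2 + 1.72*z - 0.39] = 13.59*z^2 + 0.58*z + 1.72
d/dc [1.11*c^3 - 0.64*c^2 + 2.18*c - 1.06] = 3.33*c^2 - 1.28*c + 2.18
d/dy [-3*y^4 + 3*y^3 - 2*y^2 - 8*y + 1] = -12*y^3 + 9*y^2 - 4*y - 8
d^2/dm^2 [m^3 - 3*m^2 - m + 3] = 6*m - 6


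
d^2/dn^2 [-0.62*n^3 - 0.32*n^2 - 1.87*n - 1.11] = -3.72*n - 0.64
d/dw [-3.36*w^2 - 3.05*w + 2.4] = -6.72*w - 3.05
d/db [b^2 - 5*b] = 2*b - 5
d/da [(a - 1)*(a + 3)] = 2*a + 2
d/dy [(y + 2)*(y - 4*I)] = 2*y + 2 - 4*I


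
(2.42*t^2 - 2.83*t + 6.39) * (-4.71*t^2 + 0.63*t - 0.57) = -11.3982*t^4 + 14.8539*t^3 - 33.2592*t^2 + 5.6388*t - 3.6423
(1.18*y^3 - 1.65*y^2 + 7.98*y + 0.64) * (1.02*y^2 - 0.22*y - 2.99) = 1.2036*y^5 - 1.9426*y^4 + 4.9744*y^3 + 3.8307*y^2 - 24.001*y - 1.9136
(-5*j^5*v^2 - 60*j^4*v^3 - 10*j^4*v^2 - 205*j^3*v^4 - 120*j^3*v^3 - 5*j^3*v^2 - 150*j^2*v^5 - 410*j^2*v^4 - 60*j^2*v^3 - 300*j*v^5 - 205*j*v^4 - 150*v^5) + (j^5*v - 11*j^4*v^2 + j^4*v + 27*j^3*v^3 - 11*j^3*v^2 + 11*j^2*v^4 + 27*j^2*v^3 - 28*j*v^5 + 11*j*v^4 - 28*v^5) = -5*j^5*v^2 + j^5*v - 60*j^4*v^3 - 21*j^4*v^2 + j^4*v - 205*j^3*v^4 - 93*j^3*v^3 - 16*j^3*v^2 - 150*j^2*v^5 - 399*j^2*v^4 - 33*j^2*v^3 - 328*j*v^5 - 194*j*v^4 - 178*v^5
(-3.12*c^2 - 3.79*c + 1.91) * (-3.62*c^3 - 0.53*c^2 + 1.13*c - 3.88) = 11.2944*c^5 + 15.3734*c^4 - 8.4311*c^3 + 6.8106*c^2 + 16.8635*c - 7.4108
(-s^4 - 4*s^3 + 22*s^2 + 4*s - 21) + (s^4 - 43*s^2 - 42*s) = -4*s^3 - 21*s^2 - 38*s - 21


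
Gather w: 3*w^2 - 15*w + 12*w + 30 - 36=3*w^2 - 3*w - 6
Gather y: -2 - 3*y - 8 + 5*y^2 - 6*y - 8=5*y^2 - 9*y - 18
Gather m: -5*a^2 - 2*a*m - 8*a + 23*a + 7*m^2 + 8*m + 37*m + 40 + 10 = -5*a^2 + 15*a + 7*m^2 + m*(45 - 2*a) + 50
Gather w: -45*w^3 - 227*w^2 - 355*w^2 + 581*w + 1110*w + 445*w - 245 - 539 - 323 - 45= -45*w^3 - 582*w^2 + 2136*w - 1152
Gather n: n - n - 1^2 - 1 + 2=0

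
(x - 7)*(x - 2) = x^2 - 9*x + 14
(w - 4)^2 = w^2 - 8*w + 16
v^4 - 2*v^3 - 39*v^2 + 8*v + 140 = (v - 7)*(v - 2)*(v + 2)*(v + 5)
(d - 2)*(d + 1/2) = d^2 - 3*d/2 - 1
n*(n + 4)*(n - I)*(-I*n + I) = -I*n^4 - n^3 - 3*I*n^3 - 3*n^2 + 4*I*n^2 + 4*n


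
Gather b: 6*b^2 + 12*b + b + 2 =6*b^2 + 13*b + 2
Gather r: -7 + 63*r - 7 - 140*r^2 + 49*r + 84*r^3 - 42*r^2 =84*r^3 - 182*r^2 + 112*r - 14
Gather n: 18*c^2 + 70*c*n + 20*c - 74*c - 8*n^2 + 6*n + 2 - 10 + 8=18*c^2 - 54*c - 8*n^2 + n*(70*c + 6)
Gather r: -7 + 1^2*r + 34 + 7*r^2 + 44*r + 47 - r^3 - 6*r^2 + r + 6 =-r^3 + r^2 + 46*r + 80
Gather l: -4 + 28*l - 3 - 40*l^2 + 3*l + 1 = -40*l^2 + 31*l - 6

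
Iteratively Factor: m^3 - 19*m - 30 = (m + 3)*(m^2 - 3*m - 10) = (m - 5)*(m + 3)*(m + 2)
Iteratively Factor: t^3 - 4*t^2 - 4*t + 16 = (t - 2)*(t^2 - 2*t - 8) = (t - 4)*(t - 2)*(t + 2)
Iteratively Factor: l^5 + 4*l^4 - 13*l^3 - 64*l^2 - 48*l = (l)*(l^4 + 4*l^3 - 13*l^2 - 64*l - 48) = l*(l + 3)*(l^3 + l^2 - 16*l - 16) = l*(l - 4)*(l + 3)*(l^2 + 5*l + 4) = l*(l - 4)*(l + 3)*(l + 4)*(l + 1)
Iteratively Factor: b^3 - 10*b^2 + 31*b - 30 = (b - 5)*(b^2 - 5*b + 6) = (b - 5)*(b - 3)*(b - 2)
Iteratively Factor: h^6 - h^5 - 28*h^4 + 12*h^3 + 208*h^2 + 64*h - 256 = (h + 2)*(h^5 - 3*h^4 - 22*h^3 + 56*h^2 + 96*h - 128) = (h - 1)*(h + 2)*(h^4 - 2*h^3 - 24*h^2 + 32*h + 128) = (h - 1)*(h + 2)^2*(h^3 - 4*h^2 - 16*h + 64) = (h - 4)*(h - 1)*(h + 2)^2*(h^2 - 16) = (h - 4)*(h - 1)*(h + 2)^2*(h + 4)*(h - 4)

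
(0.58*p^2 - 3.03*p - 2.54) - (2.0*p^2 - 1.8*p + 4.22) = -1.42*p^2 - 1.23*p - 6.76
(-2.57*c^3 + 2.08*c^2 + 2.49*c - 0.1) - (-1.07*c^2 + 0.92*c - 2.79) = -2.57*c^3 + 3.15*c^2 + 1.57*c + 2.69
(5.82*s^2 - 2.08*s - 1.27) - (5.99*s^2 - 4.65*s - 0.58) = -0.17*s^2 + 2.57*s - 0.69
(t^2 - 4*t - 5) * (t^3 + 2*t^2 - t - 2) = t^5 - 2*t^4 - 14*t^3 - 8*t^2 + 13*t + 10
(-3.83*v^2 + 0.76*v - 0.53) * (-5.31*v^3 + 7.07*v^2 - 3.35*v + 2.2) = 20.3373*v^5 - 31.1137*v^4 + 21.018*v^3 - 14.7191*v^2 + 3.4475*v - 1.166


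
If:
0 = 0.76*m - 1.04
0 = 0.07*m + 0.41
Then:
No Solution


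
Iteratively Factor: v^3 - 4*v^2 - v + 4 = (v - 4)*(v^2 - 1) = (v - 4)*(v - 1)*(v + 1)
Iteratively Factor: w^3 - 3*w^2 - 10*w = (w)*(w^2 - 3*w - 10) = w*(w + 2)*(w - 5)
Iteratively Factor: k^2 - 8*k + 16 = (k - 4)*(k - 4)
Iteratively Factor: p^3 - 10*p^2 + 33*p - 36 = (p - 3)*(p^2 - 7*p + 12) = (p - 3)^2*(p - 4)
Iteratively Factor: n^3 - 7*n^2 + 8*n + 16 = (n - 4)*(n^2 - 3*n - 4) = (n - 4)^2*(n + 1)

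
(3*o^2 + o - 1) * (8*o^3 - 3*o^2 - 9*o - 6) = 24*o^5 - o^4 - 38*o^3 - 24*o^2 + 3*o + 6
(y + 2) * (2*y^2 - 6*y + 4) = 2*y^3 - 2*y^2 - 8*y + 8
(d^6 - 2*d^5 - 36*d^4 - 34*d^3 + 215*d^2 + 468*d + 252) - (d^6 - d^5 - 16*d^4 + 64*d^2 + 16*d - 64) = -d^5 - 20*d^4 - 34*d^3 + 151*d^2 + 452*d + 316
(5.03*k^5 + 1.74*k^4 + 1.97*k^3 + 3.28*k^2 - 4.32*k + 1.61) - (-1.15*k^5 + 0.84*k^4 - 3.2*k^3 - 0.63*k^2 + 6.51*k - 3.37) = 6.18*k^5 + 0.9*k^4 + 5.17*k^3 + 3.91*k^2 - 10.83*k + 4.98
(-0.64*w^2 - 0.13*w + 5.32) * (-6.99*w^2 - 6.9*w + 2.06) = 4.4736*w^4 + 5.3247*w^3 - 37.6082*w^2 - 36.9758*w + 10.9592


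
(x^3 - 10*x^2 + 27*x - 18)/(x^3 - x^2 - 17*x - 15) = (-x^3 + 10*x^2 - 27*x + 18)/(-x^3 + x^2 + 17*x + 15)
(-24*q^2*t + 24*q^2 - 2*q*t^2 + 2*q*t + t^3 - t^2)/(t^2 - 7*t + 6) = (-24*q^2 - 2*q*t + t^2)/(t - 6)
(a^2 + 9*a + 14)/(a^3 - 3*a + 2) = (a + 7)/(a^2 - 2*a + 1)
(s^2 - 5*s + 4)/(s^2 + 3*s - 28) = (s - 1)/(s + 7)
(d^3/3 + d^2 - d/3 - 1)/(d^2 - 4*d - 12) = (-d^3 - 3*d^2 + d + 3)/(3*(-d^2 + 4*d + 12))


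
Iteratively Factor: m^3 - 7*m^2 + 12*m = (m - 3)*(m^2 - 4*m) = m*(m - 3)*(m - 4)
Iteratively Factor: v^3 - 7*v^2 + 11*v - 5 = (v - 1)*(v^2 - 6*v + 5) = (v - 5)*(v - 1)*(v - 1)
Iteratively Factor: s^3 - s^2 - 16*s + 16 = (s + 4)*(s^2 - 5*s + 4) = (s - 1)*(s + 4)*(s - 4)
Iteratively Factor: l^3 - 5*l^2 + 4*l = (l)*(l^2 - 5*l + 4) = l*(l - 4)*(l - 1)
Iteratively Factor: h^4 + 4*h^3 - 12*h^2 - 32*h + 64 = (h + 4)*(h^3 - 12*h + 16) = (h - 2)*(h + 4)*(h^2 + 2*h - 8) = (h - 2)*(h + 4)^2*(h - 2)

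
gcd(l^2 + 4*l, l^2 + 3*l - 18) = 1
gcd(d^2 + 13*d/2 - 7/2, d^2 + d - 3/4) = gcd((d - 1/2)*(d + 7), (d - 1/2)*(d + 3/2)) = d - 1/2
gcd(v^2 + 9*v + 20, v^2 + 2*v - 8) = v + 4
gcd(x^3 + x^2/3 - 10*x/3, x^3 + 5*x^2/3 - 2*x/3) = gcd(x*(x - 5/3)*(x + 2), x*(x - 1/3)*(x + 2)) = x^2 + 2*x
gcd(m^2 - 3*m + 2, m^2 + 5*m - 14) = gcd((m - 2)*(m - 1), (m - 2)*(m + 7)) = m - 2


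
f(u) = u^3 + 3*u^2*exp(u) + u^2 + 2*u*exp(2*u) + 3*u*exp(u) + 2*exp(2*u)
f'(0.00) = 9.00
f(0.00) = 2.00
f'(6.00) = 4949329.49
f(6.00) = 2329651.11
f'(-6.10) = 99.56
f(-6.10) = -189.56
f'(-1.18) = 0.88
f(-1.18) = -0.09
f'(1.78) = 643.56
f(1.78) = 292.35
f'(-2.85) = 18.75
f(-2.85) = -14.12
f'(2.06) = 1162.34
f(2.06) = 538.10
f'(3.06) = 9581.39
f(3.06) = 4526.41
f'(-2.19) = 9.71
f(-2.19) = -4.86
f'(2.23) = 1663.06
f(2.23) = 775.73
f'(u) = 3*u^2*exp(u) + 3*u^2 + 4*u*exp(2*u) + 9*u*exp(u) + 2*u + 6*exp(2*u) + 3*exp(u)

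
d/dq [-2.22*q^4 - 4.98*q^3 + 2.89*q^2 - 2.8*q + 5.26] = -8.88*q^3 - 14.94*q^2 + 5.78*q - 2.8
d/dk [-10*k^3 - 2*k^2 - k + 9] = -30*k^2 - 4*k - 1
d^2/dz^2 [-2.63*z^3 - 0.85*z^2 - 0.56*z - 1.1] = -15.78*z - 1.7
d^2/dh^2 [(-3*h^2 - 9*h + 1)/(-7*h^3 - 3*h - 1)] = 6*(49*h^6 + 441*h^5 - 161*h^4 - 112*h^3 - 147*h^2 + 7*h - 11)/(343*h^9 + 441*h^7 + 147*h^6 + 189*h^5 + 126*h^4 + 48*h^3 + 27*h^2 + 9*h + 1)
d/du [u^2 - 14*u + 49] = 2*u - 14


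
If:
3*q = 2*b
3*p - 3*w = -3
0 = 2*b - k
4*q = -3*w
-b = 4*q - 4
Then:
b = 12/11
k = 24/11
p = -65/33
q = 8/11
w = -32/33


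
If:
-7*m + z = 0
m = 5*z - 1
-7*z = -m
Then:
No Solution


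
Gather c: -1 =-1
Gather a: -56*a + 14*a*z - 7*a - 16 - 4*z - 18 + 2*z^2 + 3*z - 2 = a*(14*z - 63) + 2*z^2 - z - 36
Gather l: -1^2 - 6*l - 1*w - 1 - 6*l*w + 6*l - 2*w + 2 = -6*l*w - 3*w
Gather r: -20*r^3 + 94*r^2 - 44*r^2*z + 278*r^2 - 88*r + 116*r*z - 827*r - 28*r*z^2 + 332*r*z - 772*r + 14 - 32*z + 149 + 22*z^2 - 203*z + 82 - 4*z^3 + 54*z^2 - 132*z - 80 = -20*r^3 + r^2*(372 - 44*z) + r*(-28*z^2 + 448*z - 1687) - 4*z^3 + 76*z^2 - 367*z + 165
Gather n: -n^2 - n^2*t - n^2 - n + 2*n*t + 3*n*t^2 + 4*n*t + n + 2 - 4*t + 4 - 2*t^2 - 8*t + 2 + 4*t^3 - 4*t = n^2*(-t - 2) + n*(3*t^2 + 6*t) + 4*t^3 - 2*t^2 - 16*t + 8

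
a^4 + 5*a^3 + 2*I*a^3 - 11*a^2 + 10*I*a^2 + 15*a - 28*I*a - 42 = (a - 2)*(a + 7)*(a - I)*(a + 3*I)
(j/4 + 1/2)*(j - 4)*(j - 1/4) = j^3/4 - 9*j^2/16 - 15*j/8 + 1/2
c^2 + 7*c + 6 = (c + 1)*(c + 6)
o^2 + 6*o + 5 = (o + 1)*(o + 5)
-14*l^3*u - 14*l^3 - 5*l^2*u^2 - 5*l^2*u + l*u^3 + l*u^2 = (-7*l + u)*(2*l + u)*(l*u + l)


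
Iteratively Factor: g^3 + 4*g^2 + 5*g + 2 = (g + 1)*(g^2 + 3*g + 2) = (g + 1)*(g + 2)*(g + 1)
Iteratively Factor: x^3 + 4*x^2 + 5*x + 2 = (x + 1)*(x^2 + 3*x + 2) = (x + 1)*(x + 2)*(x + 1)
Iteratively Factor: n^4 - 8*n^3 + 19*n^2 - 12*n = (n)*(n^3 - 8*n^2 + 19*n - 12) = n*(n - 3)*(n^2 - 5*n + 4) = n*(n - 4)*(n - 3)*(n - 1)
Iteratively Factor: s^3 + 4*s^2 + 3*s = (s)*(s^2 + 4*s + 3) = s*(s + 3)*(s + 1)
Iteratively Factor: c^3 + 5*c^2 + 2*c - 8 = (c - 1)*(c^2 + 6*c + 8) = (c - 1)*(c + 2)*(c + 4)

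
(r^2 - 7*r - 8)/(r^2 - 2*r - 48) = (r + 1)/(r + 6)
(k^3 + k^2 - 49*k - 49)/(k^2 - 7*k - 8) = (k^2 - 49)/(k - 8)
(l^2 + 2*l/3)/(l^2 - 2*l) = (l + 2/3)/(l - 2)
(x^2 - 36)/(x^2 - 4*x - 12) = (x + 6)/(x + 2)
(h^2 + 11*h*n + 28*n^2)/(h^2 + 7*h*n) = (h + 4*n)/h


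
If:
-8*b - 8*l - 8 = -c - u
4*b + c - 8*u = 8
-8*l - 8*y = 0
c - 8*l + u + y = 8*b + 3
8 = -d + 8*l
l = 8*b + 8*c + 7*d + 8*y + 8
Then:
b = -4819/552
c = -2021/138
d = 32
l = 5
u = -331/46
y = -5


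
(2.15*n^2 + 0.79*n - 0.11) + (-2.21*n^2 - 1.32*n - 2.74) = -0.0600000000000001*n^2 - 0.53*n - 2.85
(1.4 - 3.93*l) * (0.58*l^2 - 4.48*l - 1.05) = -2.2794*l^3 + 18.4184*l^2 - 2.1455*l - 1.47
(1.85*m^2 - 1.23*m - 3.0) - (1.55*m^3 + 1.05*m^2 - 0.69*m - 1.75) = -1.55*m^3 + 0.8*m^2 - 0.54*m - 1.25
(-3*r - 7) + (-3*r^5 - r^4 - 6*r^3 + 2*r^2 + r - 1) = -3*r^5 - r^4 - 6*r^3 + 2*r^2 - 2*r - 8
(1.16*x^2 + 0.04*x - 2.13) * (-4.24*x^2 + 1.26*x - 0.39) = -4.9184*x^4 + 1.292*x^3 + 8.6292*x^2 - 2.6994*x + 0.8307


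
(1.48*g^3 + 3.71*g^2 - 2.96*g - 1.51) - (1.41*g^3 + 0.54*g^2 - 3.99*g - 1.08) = 0.0700000000000001*g^3 + 3.17*g^2 + 1.03*g - 0.43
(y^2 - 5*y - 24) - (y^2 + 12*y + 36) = -17*y - 60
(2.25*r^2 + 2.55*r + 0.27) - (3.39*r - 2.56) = 2.25*r^2 - 0.84*r + 2.83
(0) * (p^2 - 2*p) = 0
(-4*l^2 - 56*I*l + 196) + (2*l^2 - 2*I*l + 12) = -2*l^2 - 58*I*l + 208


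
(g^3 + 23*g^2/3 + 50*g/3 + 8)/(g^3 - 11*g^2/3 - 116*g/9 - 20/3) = 3*(g^2 + 7*g + 12)/(3*g^2 - 13*g - 30)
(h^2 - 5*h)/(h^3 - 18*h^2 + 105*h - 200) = h/(h^2 - 13*h + 40)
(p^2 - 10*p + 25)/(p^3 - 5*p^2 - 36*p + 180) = (p - 5)/(p^2 - 36)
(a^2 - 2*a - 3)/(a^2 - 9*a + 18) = (a + 1)/(a - 6)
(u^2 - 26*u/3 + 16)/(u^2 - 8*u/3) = (u - 6)/u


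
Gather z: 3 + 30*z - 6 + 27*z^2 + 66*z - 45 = 27*z^2 + 96*z - 48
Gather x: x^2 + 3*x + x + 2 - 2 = x^2 + 4*x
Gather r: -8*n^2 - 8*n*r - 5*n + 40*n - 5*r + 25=-8*n^2 + 35*n + r*(-8*n - 5) + 25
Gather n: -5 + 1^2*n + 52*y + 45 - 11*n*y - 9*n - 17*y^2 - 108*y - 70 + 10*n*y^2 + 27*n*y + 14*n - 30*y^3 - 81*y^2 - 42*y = n*(10*y^2 + 16*y + 6) - 30*y^3 - 98*y^2 - 98*y - 30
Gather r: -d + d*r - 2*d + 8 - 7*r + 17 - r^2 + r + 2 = -3*d - r^2 + r*(d - 6) + 27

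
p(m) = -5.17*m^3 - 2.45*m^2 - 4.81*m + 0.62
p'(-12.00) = -2179.45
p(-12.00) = 8639.30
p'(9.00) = -1305.22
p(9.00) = -4010.05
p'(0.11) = -5.54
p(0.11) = 0.05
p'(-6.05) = -542.87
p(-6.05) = 1084.92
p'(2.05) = -80.04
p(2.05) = -64.08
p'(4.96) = -410.68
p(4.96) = -714.38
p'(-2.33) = -77.60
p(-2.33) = 63.92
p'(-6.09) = -550.21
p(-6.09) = 1106.78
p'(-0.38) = -5.19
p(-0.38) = 2.38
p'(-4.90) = -353.20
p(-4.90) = 573.61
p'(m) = -15.51*m^2 - 4.9*m - 4.81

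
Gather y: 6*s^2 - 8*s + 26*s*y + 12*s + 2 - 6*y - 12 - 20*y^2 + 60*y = 6*s^2 + 4*s - 20*y^2 + y*(26*s + 54) - 10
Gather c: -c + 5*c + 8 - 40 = 4*c - 32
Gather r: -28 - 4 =-32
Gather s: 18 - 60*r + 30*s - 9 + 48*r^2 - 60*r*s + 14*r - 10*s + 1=48*r^2 - 46*r + s*(20 - 60*r) + 10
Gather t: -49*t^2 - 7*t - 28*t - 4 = -49*t^2 - 35*t - 4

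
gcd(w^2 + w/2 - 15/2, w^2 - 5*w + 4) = 1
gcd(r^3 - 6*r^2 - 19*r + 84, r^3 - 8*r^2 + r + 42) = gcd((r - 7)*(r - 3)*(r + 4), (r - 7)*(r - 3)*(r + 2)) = r^2 - 10*r + 21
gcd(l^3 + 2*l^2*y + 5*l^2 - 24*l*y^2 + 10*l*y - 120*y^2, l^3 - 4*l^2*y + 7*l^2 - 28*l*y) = -l + 4*y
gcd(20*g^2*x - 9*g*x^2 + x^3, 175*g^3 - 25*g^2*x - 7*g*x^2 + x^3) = -5*g + x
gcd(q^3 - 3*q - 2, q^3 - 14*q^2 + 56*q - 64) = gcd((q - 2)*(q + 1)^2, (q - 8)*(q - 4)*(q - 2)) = q - 2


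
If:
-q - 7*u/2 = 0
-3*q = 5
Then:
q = -5/3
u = 10/21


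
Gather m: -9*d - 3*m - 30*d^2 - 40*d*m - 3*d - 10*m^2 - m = -30*d^2 - 12*d - 10*m^2 + m*(-40*d - 4)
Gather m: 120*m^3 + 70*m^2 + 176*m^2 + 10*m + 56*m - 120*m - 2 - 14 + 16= 120*m^3 + 246*m^2 - 54*m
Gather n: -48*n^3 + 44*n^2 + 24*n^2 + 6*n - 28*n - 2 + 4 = -48*n^3 + 68*n^2 - 22*n + 2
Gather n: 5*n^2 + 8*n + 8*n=5*n^2 + 16*n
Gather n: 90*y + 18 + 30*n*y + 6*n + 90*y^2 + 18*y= n*(30*y + 6) + 90*y^2 + 108*y + 18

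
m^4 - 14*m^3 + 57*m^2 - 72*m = m*(m - 8)*(m - 3)^2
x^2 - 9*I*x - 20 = (x - 5*I)*(x - 4*I)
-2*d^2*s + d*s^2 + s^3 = s*(-d + s)*(2*d + s)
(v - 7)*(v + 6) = v^2 - v - 42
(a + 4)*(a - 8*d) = a^2 - 8*a*d + 4*a - 32*d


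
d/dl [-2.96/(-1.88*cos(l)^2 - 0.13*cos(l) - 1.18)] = (11.1296*cos(l) + 0.3848)*sin(l)/(1.88*cos(l)^2 + 0.13*cos(l) + 1.18)^2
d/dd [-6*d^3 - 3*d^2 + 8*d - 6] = -18*d^2 - 6*d + 8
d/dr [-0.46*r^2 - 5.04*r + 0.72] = -0.92*r - 5.04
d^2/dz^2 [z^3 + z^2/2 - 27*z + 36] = 6*z + 1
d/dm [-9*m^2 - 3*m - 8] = -18*m - 3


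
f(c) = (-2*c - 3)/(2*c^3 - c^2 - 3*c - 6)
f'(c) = (-2*c - 3)*(-6*c^2 + 2*c + 3)/(2*c^3 - c^2 - 3*c - 6)^2 - 2/(2*c^3 - c^2 - 3*c - 6)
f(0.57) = 0.54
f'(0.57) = 0.11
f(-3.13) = -0.05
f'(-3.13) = -0.01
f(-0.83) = 0.25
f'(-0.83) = 0.51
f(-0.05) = 0.50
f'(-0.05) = 0.10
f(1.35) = 0.82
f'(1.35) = 0.91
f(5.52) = -0.05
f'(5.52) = 0.02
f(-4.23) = -0.03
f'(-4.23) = -0.01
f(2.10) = -3.97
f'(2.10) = 41.13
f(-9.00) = -0.00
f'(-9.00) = 0.00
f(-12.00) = -0.00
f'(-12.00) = 0.00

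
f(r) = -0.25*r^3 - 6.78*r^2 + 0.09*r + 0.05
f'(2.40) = -36.77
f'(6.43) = -118.11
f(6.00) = -297.49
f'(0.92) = -13.02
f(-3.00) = -54.49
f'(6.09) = -110.31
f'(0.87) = -12.27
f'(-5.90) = 53.99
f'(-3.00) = 34.02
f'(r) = -0.75*r^2 - 13.56*r + 0.09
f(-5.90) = -185.15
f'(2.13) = -32.20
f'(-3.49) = 38.28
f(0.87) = -5.17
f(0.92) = -5.80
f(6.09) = -307.33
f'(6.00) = -108.27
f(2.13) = -32.93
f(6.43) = -346.15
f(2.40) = -42.24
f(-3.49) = -72.22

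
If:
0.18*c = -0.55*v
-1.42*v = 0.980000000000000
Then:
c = 2.11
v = -0.69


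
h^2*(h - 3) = h^3 - 3*h^2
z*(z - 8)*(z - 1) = z^3 - 9*z^2 + 8*z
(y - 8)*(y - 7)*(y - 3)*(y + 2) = y^4 - 16*y^3 + 65*y^2 + 34*y - 336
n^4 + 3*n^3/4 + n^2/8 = n^2*(n + 1/4)*(n + 1/2)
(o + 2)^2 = o^2 + 4*o + 4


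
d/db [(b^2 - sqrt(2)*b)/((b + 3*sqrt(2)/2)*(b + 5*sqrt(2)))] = 15*(sqrt(2)*b^2 + 4*b - 2*sqrt(2))/(2*b^4 + 26*sqrt(2)*b^3 + 229*b^2 + 390*sqrt(2)*b + 450)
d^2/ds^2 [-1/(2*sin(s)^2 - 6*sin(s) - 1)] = 2*(-8*sin(s)^4 + 18*sin(s)^3 - 10*sin(s)^2 - 33*sin(s) + 38)/(6*sin(s) + cos(2*s))^3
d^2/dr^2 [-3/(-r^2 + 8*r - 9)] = 6*(-r^2 + 8*r + 4*(r - 4)^2 - 9)/(r^2 - 8*r + 9)^3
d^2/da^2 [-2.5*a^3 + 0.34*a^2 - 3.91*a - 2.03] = 0.68 - 15.0*a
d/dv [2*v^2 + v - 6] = 4*v + 1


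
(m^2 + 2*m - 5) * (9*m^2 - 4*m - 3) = 9*m^4 + 14*m^3 - 56*m^2 + 14*m + 15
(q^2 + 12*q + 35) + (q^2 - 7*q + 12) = 2*q^2 + 5*q + 47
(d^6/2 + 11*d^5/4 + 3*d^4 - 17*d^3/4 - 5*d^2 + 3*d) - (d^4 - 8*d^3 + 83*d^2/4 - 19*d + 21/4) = d^6/2 + 11*d^5/4 + 2*d^4 + 15*d^3/4 - 103*d^2/4 + 22*d - 21/4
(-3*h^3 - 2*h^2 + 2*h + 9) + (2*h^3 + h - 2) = -h^3 - 2*h^2 + 3*h + 7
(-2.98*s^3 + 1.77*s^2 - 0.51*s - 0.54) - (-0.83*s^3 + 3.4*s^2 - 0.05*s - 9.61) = -2.15*s^3 - 1.63*s^2 - 0.46*s + 9.07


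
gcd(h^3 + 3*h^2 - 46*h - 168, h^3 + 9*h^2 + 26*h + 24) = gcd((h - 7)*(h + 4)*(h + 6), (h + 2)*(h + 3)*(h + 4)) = h + 4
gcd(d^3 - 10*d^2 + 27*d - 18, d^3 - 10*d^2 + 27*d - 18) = d^3 - 10*d^2 + 27*d - 18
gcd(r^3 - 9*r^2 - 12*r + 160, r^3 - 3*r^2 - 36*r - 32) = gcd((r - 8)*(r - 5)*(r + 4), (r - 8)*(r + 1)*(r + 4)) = r^2 - 4*r - 32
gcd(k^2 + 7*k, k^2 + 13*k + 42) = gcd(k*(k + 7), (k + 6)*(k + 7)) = k + 7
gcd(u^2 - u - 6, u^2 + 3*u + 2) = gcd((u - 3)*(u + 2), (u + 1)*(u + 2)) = u + 2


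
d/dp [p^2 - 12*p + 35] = 2*p - 12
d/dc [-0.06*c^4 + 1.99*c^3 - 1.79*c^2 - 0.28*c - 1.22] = -0.24*c^3 + 5.97*c^2 - 3.58*c - 0.28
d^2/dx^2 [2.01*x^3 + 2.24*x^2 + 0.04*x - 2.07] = 12.06*x + 4.48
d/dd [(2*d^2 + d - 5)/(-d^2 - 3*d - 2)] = (-5*d^2 - 18*d - 17)/(d^4 + 6*d^3 + 13*d^2 + 12*d + 4)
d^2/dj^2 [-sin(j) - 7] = sin(j)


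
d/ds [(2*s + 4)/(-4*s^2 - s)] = 4*(2*s^2 + 8*s + 1)/(s^2*(16*s^2 + 8*s + 1))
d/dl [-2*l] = -2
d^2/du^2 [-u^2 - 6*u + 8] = -2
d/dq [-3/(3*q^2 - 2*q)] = 6*(3*q - 1)/(q^2*(3*q - 2)^2)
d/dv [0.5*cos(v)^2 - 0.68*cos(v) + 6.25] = (0.68 - 1.0*cos(v))*sin(v)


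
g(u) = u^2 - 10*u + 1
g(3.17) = -20.65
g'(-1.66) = -13.32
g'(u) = 2*u - 10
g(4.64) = -23.87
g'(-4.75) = -19.50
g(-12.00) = 265.00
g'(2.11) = -5.78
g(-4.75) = 71.06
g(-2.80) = 36.84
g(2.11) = -15.65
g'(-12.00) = -34.00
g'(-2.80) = -15.60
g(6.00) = -23.00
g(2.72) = -18.80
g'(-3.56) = -17.12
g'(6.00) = 2.00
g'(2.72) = -4.56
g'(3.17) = -3.66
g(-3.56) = 49.27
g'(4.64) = -0.72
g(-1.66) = 20.36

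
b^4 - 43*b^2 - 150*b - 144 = (b - 8)*(b + 2)*(b + 3)^2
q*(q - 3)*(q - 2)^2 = q^4 - 7*q^3 + 16*q^2 - 12*q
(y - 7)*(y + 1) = y^2 - 6*y - 7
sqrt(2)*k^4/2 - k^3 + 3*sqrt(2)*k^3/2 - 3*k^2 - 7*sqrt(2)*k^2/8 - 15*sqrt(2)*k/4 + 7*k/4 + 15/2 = (k - 3/2)*(k + 5/2)*(k - sqrt(2))*(sqrt(2)*k/2 + sqrt(2))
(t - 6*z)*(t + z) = t^2 - 5*t*z - 6*z^2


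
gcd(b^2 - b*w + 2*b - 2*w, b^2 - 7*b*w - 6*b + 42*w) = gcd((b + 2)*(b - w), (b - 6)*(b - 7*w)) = 1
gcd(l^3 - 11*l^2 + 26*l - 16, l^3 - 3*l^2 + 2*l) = l^2 - 3*l + 2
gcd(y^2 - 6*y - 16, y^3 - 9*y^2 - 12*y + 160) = y - 8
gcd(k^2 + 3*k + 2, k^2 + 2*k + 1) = k + 1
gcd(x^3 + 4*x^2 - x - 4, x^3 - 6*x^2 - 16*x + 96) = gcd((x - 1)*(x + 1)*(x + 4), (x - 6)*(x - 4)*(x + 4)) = x + 4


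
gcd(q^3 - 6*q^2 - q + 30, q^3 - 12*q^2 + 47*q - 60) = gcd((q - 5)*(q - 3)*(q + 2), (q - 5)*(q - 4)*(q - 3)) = q^2 - 8*q + 15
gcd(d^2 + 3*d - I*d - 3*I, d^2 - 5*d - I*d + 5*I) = d - I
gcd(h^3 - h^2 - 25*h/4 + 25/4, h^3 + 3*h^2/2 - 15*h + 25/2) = h^2 - 7*h/2 + 5/2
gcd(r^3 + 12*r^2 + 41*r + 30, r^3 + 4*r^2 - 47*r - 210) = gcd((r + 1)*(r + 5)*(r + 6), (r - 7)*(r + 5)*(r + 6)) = r^2 + 11*r + 30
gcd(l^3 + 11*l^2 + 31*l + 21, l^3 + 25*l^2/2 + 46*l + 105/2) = l^2 + 10*l + 21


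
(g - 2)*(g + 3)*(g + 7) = g^3 + 8*g^2 + g - 42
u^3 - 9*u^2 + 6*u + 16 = (u - 8)*(u - 2)*(u + 1)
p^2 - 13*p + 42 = (p - 7)*(p - 6)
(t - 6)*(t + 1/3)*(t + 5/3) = t^3 - 4*t^2 - 103*t/9 - 10/3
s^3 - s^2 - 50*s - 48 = (s - 8)*(s + 1)*(s + 6)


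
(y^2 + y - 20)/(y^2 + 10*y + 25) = (y - 4)/(y + 5)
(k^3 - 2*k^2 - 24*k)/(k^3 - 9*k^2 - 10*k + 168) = k/(k - 7)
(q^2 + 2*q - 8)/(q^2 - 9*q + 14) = (q + 4)/(q - 7)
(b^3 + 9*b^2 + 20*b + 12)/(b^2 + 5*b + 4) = (b^2 + 8*b + 12)/(b + 4)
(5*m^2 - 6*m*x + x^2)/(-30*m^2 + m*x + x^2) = (-m + x)/(6*m + x)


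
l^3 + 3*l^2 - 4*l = l*(l - 1)*(l + 4)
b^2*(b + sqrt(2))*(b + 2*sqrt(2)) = b^4 + 3*sqrt(2)*b^3 + 4*b^2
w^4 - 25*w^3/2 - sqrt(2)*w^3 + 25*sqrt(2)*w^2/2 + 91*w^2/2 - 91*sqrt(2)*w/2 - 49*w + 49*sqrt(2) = (w - 7)*(w - 7/2)*(w - 2)*(w - sqrt(2))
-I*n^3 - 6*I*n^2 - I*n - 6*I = (n + 6)*(n - I)*(-I*n + 1)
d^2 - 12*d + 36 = (d - 6)^2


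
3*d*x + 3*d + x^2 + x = (3*d + x)*(x + 1)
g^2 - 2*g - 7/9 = (g - 7/3)*(g + 1/3)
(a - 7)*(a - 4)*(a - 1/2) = a^3 - 23*a^2/2 + 67*a/2 - 14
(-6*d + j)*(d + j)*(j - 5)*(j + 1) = -6*d^2*j^2 + 24*d^2*j + 30*d^2 - 5*d*j^3 + 20*d*j^2 + 25*d*j + j^4 - 4*j^3 - 5*j^2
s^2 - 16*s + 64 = (s - 8)^2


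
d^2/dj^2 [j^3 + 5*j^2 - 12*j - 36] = 6*j + 10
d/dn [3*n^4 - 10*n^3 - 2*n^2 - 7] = 2*n*(6*n^2 - 15*n - 2)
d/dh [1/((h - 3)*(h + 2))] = (1 - 2*h)/(h^4 - 2*h^3 - 11*h^2 + 12*h + 36)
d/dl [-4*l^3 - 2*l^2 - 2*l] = -12*l^2 - 4*l - 2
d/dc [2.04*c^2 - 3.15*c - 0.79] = 4.08*c - 3.15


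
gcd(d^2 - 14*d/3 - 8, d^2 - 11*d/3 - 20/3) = d + 4/3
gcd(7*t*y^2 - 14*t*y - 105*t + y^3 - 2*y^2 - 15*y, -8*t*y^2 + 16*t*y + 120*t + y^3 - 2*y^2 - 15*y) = y^2 - 2*y - 15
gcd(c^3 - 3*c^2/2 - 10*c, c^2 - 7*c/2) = c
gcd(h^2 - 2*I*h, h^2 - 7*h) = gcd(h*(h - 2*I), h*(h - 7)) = h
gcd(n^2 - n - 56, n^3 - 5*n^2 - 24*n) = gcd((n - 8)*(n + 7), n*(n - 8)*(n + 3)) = n - 8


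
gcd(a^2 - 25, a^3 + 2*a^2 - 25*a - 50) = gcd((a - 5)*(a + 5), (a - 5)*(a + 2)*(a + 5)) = a^2 - 25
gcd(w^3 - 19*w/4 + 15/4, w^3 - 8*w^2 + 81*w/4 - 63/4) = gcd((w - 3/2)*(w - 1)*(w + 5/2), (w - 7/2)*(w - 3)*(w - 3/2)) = w - 3/2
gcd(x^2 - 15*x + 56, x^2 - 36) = 1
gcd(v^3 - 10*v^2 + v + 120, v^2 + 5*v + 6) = v + 3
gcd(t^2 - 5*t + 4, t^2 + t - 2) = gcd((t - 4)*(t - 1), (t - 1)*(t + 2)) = t - 1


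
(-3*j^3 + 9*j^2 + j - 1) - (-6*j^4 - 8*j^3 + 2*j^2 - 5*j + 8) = 6*j^4 + 5*j^3 + 7*j^2 + 6*j - 9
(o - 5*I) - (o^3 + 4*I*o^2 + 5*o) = -o^3 - 4*I*o^2 - 4*o - 5*I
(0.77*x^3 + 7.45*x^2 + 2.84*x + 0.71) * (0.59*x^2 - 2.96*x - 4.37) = 0.4543*x^5 + 2.1163*x^4 - 23.7413*x^3 - 40.544*x^2 - 14.5124*x - 3.1027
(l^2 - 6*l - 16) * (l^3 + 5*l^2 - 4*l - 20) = l^5 - l^4 - 50*l^3 - 76*l^2 + 184*l + 320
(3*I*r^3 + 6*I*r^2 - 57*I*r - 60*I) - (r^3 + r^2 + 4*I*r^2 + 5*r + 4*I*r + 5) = -r^3 + 3*I*r^3 - r^2 + 2*I*r^2 - 5*r - 61*I*r - 5 - 60*I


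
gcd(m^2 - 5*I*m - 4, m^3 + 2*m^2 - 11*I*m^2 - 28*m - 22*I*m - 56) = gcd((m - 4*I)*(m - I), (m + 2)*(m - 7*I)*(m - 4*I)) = m - 4*I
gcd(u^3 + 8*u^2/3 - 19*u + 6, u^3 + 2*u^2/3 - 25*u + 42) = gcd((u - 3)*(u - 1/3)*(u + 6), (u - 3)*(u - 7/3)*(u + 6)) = u^2 + 3*u - 18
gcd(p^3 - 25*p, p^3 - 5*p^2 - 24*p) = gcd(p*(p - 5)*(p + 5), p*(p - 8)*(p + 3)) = p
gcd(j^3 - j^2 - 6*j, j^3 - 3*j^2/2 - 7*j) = j^2 + 2*j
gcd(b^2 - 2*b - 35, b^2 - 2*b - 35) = b^2 - 2*b - 35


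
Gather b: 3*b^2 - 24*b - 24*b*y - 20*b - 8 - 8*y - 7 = 3*b^2 + b*(-24*y - 44) - 8*y - 15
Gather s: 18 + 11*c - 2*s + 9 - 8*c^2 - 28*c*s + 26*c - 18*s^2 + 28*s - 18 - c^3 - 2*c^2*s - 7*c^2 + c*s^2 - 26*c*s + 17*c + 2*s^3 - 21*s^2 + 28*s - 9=-c^3 - 15*c^2 + 54*c + 2*s^3 + s^2*(c - 39) + s*(-2*c^2 - 54*c + 54)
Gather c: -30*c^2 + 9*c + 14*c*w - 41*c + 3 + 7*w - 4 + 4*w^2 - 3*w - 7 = -30*c^2 + c*(14*w - 32) + 4*w^2 + 4*w - 8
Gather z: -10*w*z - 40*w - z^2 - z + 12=-40*w - z^2 + z*(-10*w - 1) + 12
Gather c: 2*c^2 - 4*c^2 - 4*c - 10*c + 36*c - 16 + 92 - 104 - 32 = -2*c^2 + 22*c - 60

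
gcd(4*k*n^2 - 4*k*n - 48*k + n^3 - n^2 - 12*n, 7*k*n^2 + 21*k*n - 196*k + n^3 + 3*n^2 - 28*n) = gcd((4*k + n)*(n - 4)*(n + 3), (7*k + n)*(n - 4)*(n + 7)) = n - 4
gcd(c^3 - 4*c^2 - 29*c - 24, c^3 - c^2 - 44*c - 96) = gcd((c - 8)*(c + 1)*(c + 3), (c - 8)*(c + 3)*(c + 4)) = c^2 - 5*c - 24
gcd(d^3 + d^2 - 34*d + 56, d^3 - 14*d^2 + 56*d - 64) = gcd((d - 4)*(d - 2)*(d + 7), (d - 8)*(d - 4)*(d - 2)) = d^2 - 6*d + 8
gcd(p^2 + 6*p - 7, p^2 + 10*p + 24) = 1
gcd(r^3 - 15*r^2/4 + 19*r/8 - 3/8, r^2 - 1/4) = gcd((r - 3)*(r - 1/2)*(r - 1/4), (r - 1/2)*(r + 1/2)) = r - 1/2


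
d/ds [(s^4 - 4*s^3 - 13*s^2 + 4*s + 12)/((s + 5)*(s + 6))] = (2*s^5 + 29*s^4 + 32*s^3 - 507*s^2 - 804*s - 12)/(s^4 + 22*s^3 + 181*s^2 + 660*s + 900)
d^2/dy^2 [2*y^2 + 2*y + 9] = 4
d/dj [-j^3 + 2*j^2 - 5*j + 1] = -3*j^2 + 4*j - 5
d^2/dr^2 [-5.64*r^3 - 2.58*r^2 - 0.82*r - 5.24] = -33.84*r - 5.16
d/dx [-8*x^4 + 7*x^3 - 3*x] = -32*x^3 + 21*x^2 - 3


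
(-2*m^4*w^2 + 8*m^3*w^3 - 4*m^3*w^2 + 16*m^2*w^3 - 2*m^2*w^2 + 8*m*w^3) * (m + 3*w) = -2*m^5*w^2 + 2*m^4*w^3 - 4*m^4*w^2 + 24*m^3*w^4 + 4*m^3*w^3 - 2*m^3*w^2 + 48*m^2*w^4 + 2*m^2*w^3 + 24*m*w^4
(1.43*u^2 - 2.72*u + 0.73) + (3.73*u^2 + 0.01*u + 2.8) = 5.16*u^2 - 2.71*u + 3.53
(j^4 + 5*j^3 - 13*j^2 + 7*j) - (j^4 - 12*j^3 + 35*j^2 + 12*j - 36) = 17*j^3 - 48*j^2 - 5*j + 36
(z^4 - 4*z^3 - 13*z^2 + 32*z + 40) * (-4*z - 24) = -4*z^5 - 8*z^4 + 148*z^3 + 184*z^2 - 928*z - 960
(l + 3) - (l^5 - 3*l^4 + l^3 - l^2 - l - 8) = -l^5 + 3*l^4 - l^3 + l^2 + 2*l + 11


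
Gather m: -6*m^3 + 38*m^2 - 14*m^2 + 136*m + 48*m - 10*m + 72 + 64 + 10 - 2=-6*m^3 + 24*m^2 + 174*m + 144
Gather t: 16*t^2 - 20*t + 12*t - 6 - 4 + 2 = 16*t^2 - 8*t - 8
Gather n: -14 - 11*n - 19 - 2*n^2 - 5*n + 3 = -2*n^2 - 16*n - 30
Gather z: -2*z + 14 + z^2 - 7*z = z^2 - 9*z + 14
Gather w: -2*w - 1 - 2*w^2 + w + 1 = -2*w^2 - w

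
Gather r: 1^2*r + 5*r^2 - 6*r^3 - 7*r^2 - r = -6*r^3 - 2*r^2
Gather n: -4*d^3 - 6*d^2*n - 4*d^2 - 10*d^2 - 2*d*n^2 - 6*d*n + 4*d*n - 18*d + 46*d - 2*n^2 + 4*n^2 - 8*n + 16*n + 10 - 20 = -4*d^3 - 14*d^2 + 28*d + n^2*(2 - 2*d) + n*(-6*d^2 - 2*d + 8) - 10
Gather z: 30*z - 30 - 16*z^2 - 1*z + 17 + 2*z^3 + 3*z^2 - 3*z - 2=2*z^3 - 13*z^2 + 26*z - 15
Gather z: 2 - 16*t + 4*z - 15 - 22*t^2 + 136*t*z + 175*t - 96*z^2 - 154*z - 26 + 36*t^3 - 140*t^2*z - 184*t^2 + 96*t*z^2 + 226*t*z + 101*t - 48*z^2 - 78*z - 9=36*t^3 - 206*t^2 + 260*t + z^2*(96*t - 144) + z*(-140*t^2 + 362*t - 228) - 48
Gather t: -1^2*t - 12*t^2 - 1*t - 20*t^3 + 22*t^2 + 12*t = -20*t^3 + 10*t^2 + 10*t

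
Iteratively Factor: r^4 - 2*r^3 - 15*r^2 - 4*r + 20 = (r + 2)*(r^3 - 4*r^2 - 7*r + 10) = (r - 1)*(r + 2)*(r^2 - 3*r - 10) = (r - 1)*(r + 2)^2*(r - 5)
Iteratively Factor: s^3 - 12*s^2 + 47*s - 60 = (s - 5)*(s^2 - 7*s + 12) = (s - 5)*(s - 4)*(s - 3)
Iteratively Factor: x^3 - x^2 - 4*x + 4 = (x - 1)*(x^2 - 4) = (x - 1)*(x + 2)*(x - 2)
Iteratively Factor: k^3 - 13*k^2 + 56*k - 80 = (k - 4)*(k^2 - 9*k + 20) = (k - 5)*(k - 4)*(k - 4)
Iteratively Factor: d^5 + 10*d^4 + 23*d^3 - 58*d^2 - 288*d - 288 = (d + 4)*(d^4 + 6*d^3 - d^2 - 54*d - 72) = (d + 4)^2*(d^3 + 2*d^2 - 9*d - 18) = (d + 3)*(d + 4)^2*(d^2 - d - 6) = (d + 2)*(d + 3)*(d + 4)^2*(d - 3)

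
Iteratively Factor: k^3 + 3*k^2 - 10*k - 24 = (k - 3)*(k^2 + 6*k + 8) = (k - 3)*(k + 2)*(k + 4)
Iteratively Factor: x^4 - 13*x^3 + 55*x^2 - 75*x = (x - 3)*(x^3 - 10*x^2 + 25*x) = (x - 5)*(x - 3)*(x^2 - 5*x) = x*(x - 5)*(x - 3)*(x - 5)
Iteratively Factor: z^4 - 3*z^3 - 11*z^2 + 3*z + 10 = (z + 1)*(z^3 - 4*z^2 - 7*z + 10) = (z + 1)*(z + 2)*(z^2 - 6*z + 5) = (z - 5)*(z + 1)*(z + 2)*(z - 1)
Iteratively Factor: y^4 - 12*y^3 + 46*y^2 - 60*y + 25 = (y - 1)*(y^3 - 11*y^2 + 35*y - 25) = (y - 1)^2*(y^2 - 10*y + 25) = (y - 5)*(y - 1)^2*(y - 5)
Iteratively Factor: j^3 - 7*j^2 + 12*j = (j - 3)*(j^2 - 4*j) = (j - 4)*(j - 3)*(j)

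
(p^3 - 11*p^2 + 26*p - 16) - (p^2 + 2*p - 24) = p^3 - 12*p^2 + 24*p + 8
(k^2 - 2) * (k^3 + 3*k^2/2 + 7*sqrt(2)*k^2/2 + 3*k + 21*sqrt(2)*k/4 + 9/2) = k^5 + 3*k^4/2 + 7*sqrt(2)*k^4/2 + k^3 + 21*sqrt(2)*k^3/4 - 7*sqrt(2)*k^2 + 3*k^2/2 - 21*sqrt(2)*k/2 - 6*k - 9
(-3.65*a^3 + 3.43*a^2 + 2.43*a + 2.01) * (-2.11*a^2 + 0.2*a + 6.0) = 7.7015*a^5 - 7.9673*a^4 - 26.3413*a^3 + 16.8249*a^2 + 14.982*a + 12.06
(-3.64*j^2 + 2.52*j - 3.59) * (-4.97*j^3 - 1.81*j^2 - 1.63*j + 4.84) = 18.0908*j^5 - 5.936*j^4 + 19.2143*j^3 - 15.2273*j^2 + 18.0485*j - 17.3756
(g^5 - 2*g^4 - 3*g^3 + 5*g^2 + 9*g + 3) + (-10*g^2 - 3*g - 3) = g^5 - 2*g^4 - 3*g^3 - 5*g^2 + 6*g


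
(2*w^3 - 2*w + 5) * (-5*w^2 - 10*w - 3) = -10*w^5 - 20*w^4 + 4*w^3 - 5*w^2 - 44*w - 15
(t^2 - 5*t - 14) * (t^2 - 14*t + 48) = t^4 - 19*t^3 + 104*t^2 - 44*t - 672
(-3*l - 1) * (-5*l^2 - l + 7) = 15*l^3 + 8*l^2 - 20*l - 7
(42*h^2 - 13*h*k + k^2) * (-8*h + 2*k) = -336*h^3 + 188*h^2*k - 34*h*k^2 + 2*k^3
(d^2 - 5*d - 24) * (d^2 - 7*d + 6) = d^4 - 12*d^3 + 17*d^2 + 138*d - 144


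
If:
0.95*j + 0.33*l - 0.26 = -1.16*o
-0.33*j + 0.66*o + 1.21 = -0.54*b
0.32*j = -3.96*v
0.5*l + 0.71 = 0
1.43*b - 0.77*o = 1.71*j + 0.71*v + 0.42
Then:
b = 3.53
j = 4.06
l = -1.42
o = -2.69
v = -0.33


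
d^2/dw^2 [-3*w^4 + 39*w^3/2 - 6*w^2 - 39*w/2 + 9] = -36*w^2 + 117*w - 12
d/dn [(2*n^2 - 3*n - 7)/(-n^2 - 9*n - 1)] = 3*(-7*n^2 - 6*n - 20)/(n^4 + 18*n^3 + 83*n^2 + 18*n + 1)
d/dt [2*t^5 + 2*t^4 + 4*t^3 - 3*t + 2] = 10*t^4 + 8*t^3 + 12*t^2 - 3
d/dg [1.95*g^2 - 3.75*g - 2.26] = 3.9*g - 3.75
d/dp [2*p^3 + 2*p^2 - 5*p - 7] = 6*p^2 + 4*p - 5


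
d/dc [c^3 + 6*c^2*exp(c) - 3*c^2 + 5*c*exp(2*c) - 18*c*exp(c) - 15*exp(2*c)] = 6*c^2*exp(c) + 3*c^2 + 10*c*exp(2*c) - 6*c*exp(c) - 6*c - 25*exp(2*c) - 18*exp(c)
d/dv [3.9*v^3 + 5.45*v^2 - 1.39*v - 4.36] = 11.7*v^2 + 10.9*v - 1.39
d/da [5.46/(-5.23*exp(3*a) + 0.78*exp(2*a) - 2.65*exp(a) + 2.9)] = (85.6674*exp(2*a) - 8.5176*exp(a) + 14.469)*exp(a)/(5.23*exp(3*a) - 0.78*exp(2*a) + 2.65*exp(a) - 2.9)^2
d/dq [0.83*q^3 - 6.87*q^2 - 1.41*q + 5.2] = 2.49*q^2 - 13.74*q - 1.41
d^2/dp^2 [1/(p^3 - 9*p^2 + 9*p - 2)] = 6*((3 - p)*(p^3 - 9*p^2 + 9*p - 2) + 3*(p^2 - 6*p + 3)^2)/(p^3 - 9*p^2 + 9*p - 2)^3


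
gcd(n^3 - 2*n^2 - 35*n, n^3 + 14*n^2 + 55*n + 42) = 1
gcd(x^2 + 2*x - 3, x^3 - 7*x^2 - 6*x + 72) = x + 3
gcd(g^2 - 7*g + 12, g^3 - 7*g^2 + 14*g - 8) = g - 4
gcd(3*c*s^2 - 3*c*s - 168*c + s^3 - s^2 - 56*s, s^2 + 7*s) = s + 7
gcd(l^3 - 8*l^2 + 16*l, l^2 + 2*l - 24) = l - 4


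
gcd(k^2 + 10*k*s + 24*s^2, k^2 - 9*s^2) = 1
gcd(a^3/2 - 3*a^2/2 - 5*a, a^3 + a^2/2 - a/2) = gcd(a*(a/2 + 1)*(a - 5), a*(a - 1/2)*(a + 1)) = a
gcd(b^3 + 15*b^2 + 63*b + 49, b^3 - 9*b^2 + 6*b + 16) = b + 1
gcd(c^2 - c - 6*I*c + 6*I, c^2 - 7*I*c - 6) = c - 6*I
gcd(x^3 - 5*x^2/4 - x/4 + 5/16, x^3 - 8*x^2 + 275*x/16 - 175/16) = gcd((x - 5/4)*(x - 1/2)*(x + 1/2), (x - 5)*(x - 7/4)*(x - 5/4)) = x - 5/4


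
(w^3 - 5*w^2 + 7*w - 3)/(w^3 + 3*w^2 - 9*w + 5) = (w - 3)/(w + 5)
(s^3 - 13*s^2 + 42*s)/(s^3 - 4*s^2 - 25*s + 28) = s*(s - 6)/(s^2 + 3*s - 4)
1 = 1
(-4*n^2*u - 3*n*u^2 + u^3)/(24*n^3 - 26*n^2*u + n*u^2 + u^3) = u*(n + u)/(-6*n^2 + 5*n*u + u^2)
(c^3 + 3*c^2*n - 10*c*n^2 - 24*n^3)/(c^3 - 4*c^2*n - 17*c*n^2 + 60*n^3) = (c + 2*n)/(c - 5*n)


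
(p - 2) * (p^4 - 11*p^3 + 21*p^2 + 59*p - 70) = p^5 - 13*p^4 + 43*p^3 + 17*p^2 - 188*p + 140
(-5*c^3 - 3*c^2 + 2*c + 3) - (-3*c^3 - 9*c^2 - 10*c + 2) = -2*c^3 + 6*c^2 + 12*c + 1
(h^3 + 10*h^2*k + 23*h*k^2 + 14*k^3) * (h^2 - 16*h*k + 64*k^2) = h^5 - 6*h^4*k - 73*h^3*k^2 + 286*h^2*k^3 + 1248*h*k^4 + 896*k^5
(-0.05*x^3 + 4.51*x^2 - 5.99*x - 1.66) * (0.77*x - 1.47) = -0.0385*x^4 + 3.5462*x^3 - 11.242*x^2 + 7.5271*x + 2.4402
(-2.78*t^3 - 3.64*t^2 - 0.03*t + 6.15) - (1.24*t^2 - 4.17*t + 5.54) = -2.78*t^3 - 4.88*t^2 + 4.14*t + 0.61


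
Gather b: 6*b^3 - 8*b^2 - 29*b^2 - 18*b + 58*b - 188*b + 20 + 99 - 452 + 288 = 6*b^3 - 37*b^2 - 148*b - 45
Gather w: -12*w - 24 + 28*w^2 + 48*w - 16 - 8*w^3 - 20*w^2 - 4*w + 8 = -8*w^3 + 8*w^2 + 32*w - 32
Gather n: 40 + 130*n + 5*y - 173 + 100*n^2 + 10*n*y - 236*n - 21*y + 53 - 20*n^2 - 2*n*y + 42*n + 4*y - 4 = 80*n^2 + n*(8*y - 64) - 12*y - 84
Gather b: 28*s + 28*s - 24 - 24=56*s - 48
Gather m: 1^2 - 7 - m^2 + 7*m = -m^2 + 7*m - 6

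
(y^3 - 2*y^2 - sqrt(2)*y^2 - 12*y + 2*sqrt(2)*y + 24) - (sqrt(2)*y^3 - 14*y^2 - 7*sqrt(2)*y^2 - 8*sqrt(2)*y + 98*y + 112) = -sqrt(2)*y^3 + y^3 + 6*sqrt(2)*y^2 + 12*y^2 - 110*y + 10*sqrt(2)*y - 88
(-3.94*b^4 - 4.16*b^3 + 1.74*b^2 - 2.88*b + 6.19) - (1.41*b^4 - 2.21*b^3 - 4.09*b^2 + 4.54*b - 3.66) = -5.35*b^4 - 1.95*b^3 + 5.83*b^2 - 7.42*b + 9.85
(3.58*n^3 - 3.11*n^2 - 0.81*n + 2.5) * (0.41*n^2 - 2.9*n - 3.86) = 1.4678*n^5 - 11.6571*n^4 - 5.1319*n^3 + 15.3786*n^2 - 4.1234*n - 9.65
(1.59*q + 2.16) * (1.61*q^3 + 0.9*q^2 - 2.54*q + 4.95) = 2.5599*q^4 + 4.9086*q^3 - 2.0946*q^2 + 2.3841*q + 10.692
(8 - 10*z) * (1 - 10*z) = 100*z^2 - 90*z + 8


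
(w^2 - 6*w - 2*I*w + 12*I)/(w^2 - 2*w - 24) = (w - 2*I)/(w + 4)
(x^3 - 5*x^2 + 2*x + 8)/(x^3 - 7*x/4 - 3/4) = 4*(x^2 - 6*x + 8)/(4*x^2 - 4*x - 3)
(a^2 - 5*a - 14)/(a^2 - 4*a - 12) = (a - 7)/(a - 6)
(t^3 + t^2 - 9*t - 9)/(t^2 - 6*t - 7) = (t^2 - 9)/(t - 7)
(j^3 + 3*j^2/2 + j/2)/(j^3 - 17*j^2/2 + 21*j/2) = (2*j^2 + 3*j + 1)/(2*j^2 - 17*j + 21)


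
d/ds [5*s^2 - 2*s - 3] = 10*s - 2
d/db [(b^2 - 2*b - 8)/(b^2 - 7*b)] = (-5*b^2 + 16*b - 56)/(b^2*(b^2 - 14*b + 49))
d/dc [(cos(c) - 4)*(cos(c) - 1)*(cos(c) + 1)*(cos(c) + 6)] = 2*(-2*cos(c)^3 - 3*cos(c)^2 + 25*cos(c) + 1)*sin(c)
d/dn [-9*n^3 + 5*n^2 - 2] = n*(10 - 27*n)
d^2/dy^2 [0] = 0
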